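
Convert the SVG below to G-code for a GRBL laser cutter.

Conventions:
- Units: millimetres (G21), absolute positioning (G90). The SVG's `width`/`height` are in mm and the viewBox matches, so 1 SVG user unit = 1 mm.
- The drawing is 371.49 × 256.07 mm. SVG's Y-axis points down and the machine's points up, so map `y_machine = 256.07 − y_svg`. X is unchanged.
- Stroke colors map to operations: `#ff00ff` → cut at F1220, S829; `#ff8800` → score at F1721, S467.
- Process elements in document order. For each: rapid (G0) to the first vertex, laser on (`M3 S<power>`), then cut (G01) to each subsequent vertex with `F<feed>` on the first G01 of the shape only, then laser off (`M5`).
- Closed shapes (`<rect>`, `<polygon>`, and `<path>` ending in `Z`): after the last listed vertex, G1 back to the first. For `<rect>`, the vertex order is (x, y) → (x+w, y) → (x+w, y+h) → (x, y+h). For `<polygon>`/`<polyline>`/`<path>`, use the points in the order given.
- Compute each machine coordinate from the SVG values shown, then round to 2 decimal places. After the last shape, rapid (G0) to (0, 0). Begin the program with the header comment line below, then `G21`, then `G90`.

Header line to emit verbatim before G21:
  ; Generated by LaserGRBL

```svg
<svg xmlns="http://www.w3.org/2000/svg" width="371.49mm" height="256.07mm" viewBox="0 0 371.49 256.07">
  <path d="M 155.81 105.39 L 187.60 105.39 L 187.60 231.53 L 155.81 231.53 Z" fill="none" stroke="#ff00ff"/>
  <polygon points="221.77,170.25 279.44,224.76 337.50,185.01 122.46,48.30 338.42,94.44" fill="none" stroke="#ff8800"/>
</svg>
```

; Generated by LaserGRBL
G21
G90
G0 X155.81 Y150.68
M3 S829
G01 X187.60 Y150.68 F1220
G01 X187.60 Y24.54
G01 X155.81 Y24.54
G01 X155.81 Y150.68
M5
G0 X221.77 Y85.82
M3 S467
G01 X279.44 Y31.31 F1721
G01 X337.50 Y71.06
G01 X122.46 Y207.77
G01 X338.42 Y161.63
G01 X221.77 Y85.82
M5
G0 X0.00 Y0.00

viewBox `0 0 371.49 256.07` with mm width/height → 1 unit = 1 mm. Flip: y_m = 256.07 − y_svg.

**Shape 1** — `<path>` rectangle, stroke `#ff00ff` → cut (S829, F1220). Machine vertices: (155.81,150.68) → (187.60,150.68) → (187.60,24.54) → (155.81,24.54) → (155.81,150.68). Closed: final G1 returns to the first vertex.

**Shape 2** — `<polygon>` closed polygon, stroke `#ff8800` → score (S467, F1721). Machine vertices: (221.77,85.82) → (279.44,31.31) → (337.50,71.06) → (122.46,207.77) → (338.42,161.63) → (221.77,85.82). Closed: final G1 returns to the first vertex.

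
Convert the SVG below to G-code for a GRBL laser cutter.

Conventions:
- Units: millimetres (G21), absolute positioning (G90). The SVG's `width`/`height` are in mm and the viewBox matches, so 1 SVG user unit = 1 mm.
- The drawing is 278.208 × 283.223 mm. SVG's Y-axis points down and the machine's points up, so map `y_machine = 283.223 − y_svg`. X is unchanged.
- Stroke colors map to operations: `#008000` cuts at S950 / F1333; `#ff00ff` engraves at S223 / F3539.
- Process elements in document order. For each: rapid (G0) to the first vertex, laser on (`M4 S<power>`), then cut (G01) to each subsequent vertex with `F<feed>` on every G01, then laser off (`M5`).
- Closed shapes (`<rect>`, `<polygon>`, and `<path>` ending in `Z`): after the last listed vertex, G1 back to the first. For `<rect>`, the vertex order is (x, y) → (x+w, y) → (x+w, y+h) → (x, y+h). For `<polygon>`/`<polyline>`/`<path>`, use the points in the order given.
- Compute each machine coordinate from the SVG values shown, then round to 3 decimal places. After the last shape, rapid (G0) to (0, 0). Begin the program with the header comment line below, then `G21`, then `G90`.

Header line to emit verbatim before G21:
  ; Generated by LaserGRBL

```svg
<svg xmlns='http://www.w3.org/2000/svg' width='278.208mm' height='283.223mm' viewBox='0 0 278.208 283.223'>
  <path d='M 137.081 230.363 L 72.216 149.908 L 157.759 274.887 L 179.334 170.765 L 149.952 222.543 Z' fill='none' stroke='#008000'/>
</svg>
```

viewBox `0 0 278.208 283.223` with mm width/height → 1 unit = 1 mm. Flip: y_m = 283.223 − y_svg.

**Shape 1** — `<path>` closed polygon, stroke `#008000` → cut (S950, F1333). Machine vertices: (137.081,52.860) → (72.216,133.315) → (157.759,8.336) → (179.334,112.458) → (149.952,60.680) → (137.081,52.860). Closed: final G1 returns to the first vertex.

; Generated by LaserGRBL
G21
G90
G0 X137.081 Y52.860
M4 S950
G01 X72.216 Y133.315 F1333
G01 X157.759 Y8.336 F1333
G01 X179.334 Y112.458 F1333
G01 X149.952 Y60.680 F1333
G01 X137.081 Y52.860 F1333
M5
G0 X0.000 Y0.000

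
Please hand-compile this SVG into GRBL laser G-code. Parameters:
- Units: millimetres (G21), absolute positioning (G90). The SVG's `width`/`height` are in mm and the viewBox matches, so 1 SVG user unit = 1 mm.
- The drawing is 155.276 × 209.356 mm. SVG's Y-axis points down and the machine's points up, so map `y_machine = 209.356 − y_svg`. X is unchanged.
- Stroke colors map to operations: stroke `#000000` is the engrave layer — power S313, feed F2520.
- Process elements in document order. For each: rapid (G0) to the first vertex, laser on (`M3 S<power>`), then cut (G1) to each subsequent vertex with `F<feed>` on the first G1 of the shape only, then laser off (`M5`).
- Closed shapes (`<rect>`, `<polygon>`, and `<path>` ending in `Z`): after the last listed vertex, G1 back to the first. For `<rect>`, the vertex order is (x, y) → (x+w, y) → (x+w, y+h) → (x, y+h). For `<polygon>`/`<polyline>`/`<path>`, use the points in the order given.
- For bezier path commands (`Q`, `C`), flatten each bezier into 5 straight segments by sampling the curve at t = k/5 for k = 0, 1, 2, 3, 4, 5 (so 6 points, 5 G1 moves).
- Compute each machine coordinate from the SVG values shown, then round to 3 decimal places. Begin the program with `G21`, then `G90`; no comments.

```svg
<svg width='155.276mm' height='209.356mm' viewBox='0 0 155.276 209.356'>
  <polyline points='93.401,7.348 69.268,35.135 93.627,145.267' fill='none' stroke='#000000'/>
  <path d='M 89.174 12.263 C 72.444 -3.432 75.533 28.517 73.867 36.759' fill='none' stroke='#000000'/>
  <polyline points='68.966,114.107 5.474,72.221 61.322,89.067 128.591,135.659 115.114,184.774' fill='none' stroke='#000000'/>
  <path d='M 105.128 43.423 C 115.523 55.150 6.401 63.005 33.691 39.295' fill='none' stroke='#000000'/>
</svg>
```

Since the viewBox matches the mm dimensions, user units are millimetres directly. The only transform is the Y-flip y_m = 209.356 − y_svg.

Shape 1 is a open polyline drawn with `<polyline>`. Its stroke #000000 means engrave at S313, F2520. After flipping Y the toolpath is (93.401,202.008) → (69.268,174.221) → (93.627,64.089).

Shape 2 is a cubic bezier drawn with `<path>`. Its stroke #000000 means engrave at S313, F2520. After flipping Y the toolpath is (89.174,197.093) → (81.318,201.364) → (77.038,197.624) → (75.157,189.300) → (74.493,179.816) → (73.867,172.597).

Shape 3 is a open polyline drawn with `<polyline>`. Its stroke #000000 means engrave at S313, F2520. After flipping Y the toolpath is (68.966,95.249) → (5.474,137.135) → (61.322,120.289) → (128.591,73.697) → (115.114,24.582).

Shape 4 is a cubic bezier drawn with `<path>`. Its stroke #000000 means engrave at S313, F2520. After flipping Y the toolpath is (105.128,165.933) → (99.070,159.583) → (76.613,155.492) → (50.041,154.988) → (31.639,159.401) → (33.691,170.061).

G21
G90
G0 X93.401 Y202.008
M3 S313
G1 X69.268 Y174.221 F2520
G1 X93.627 Y64.089
M5
G0 X89.174 Y197.093
M3 S313
G1 X81.318 Y201.364 F2520
G1 X77.038 Y197.624
G1 X75.157 Y189.300
G1 X74.493 Y179.816
G1 X73.867 Y172.597
M5
G0 X68.966 Y95.249
M3 S313
G1 X5.474 Y137.135 F2520
G1 X61.322 Y120.289
G1 X128.591 Y73.697
G1 X115.114 Y24.582
M5
G0 X105.128 Y165.933
M3 S313
G1 X99.070 Y159.583 F2520
G1 X76.613 Y155.492
G1 X50.041 Y154.988
G1 X31.639 Y159.401
G1 X33.691 Y170.061
M5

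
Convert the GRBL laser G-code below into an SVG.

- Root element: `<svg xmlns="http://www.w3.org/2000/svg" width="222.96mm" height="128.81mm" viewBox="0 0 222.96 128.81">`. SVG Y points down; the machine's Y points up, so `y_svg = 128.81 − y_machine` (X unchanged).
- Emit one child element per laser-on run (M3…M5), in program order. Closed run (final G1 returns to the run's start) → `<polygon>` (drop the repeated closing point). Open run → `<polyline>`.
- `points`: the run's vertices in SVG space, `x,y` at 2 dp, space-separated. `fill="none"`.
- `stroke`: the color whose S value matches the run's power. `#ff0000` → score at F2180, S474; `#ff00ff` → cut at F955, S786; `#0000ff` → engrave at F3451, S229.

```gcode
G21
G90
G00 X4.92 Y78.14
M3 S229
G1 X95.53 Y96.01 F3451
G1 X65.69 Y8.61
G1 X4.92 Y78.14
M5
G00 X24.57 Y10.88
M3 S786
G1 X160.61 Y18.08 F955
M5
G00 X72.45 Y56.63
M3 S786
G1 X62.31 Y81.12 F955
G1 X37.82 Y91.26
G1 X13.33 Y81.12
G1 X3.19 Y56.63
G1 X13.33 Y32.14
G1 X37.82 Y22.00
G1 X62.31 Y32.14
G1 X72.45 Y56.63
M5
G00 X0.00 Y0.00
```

<svg xmlns="http://www.w3.org/2000/svg" width="222.96mm" height="128.81mm" viewBox="0 0 222.96 128.81">
  <polygon points="4.92,50.67 95.53,32.80 65.69,120.20" fill="none" stroke="#0000ff"/>
  <polyline points="24.57,117.93 160.61,110.73" fill="none" stroke="#ff00ff"/>
  <polygon points="72.45,72.18 62.31,47.69 37.82,37.55 13.33,47.69 3.19,72.18 13.33,96.67 37.82,106.81 62.31,96.67" fill="none" stroke="#ff00ff"/>
</svg>

Each laser-on run becomes one SVG element. Flip Y back into SVG space with y_svg = 128.81 − y_machine.

Run 1: S229 ⇒ engrave layer `#0000ff`. The run returns to its start, so emit a `<polygon>` with points (Y-flipped): 4.92,50.67 95.53,32.80 65.69,120.20.

Run 2: the run's S786 means `#ff00ff` (cut). The run is open, so emit a `<polyline>` with points (Y-flipped): 24.57,117.93 160.61,110.73.

Run 3: the run's S786 means `#ff00ff` (cut). The run returns to its start, so emit a `<polygon>` with points (Y-flipped): 72.45,72.18 62.31,47.69 37.82,37.55 13.33,47.69 3.19,72.18 13.33,96.67 37.82,106.81 62.31,96.67.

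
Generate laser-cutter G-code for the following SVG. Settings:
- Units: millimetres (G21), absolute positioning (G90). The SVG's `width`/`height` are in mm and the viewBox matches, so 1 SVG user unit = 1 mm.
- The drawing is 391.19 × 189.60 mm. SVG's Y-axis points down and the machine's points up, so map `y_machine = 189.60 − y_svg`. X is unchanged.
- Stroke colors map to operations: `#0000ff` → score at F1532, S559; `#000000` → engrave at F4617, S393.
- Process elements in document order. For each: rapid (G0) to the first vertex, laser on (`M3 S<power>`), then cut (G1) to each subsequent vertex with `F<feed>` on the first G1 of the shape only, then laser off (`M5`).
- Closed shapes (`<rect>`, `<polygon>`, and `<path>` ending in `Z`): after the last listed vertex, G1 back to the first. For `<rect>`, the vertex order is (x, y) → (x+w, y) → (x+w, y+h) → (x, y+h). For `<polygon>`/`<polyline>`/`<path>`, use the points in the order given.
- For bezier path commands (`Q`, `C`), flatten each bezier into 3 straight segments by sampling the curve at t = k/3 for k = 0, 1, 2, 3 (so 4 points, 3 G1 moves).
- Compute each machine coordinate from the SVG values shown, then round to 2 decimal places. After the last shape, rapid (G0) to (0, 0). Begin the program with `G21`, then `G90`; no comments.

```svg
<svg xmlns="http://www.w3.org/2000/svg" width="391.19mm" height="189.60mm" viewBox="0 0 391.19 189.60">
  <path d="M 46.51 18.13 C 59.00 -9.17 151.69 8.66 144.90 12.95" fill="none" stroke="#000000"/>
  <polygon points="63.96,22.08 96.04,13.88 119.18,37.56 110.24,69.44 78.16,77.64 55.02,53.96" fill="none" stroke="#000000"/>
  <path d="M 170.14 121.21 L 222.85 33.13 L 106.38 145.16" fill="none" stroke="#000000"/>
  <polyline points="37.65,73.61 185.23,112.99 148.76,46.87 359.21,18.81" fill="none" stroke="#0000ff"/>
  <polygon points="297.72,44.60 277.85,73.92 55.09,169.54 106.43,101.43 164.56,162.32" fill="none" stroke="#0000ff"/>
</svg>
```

1 u = 1 mm; y_m = 189.60 − y.

[1] `<path>` cubic bezier, #000000→engrave S393 F4617: (46.51,171.47) → (79.08,185.90) → (125.18,183.28) → (144.90,176.65)

[2] `<polygon>` regular polygon, #000000→engrave S393 F4617: (63.96,167.52) → (96.04,175.72) → (119.18,152.04) → (110.24,120.16) → (78.16,111.96) → (55.02,135.64) → (63.96,167.52) (closed)

[3] `<path>` open polyline, #000000→engrave S393 F4617: (170.14,68.39) → (222.85,156.47) → (106.38,44.44)

[4] `<polyline>` open polyline, #0000ff→score S559 F1532: (37.65,115.99) → (185.23,76.61) → (148.76,142.73) → (359.21,170.79)

[5] `<polygon>` closed polygon, #0000ff→score S559 F1532: (297.72,145.00) → (277.85,115.68) → (55.09,20.06) → (106.43,88.17) → (164.56,27.28) → (297.72,145.00) (closed)

G21
G90
G0 X46.51 Y171.47
M3 S393
G1 X79.08 Y185.90 F4617
G1 X125.18 Y183.28
G1 X144.90 Y176.65
M5
G0 X63.96 Y167.52
M3 S393
G1 X96.04 Y175.72 F4617
G1 X119.18 Y152.04
G1 X110.24 Y120.16
G1 X78.16 Y111.96
G1 X55.02 Y135.64
G1 X63.96 Y167.52
M5
G0 X170.14 Y68.39
M3 S393
G1 X222.85 Y156.47 F4617
G1 X106.38 Y44.44
M5
G0 X37.65 Y115.99
M3 S559
G1 X185.23 Y76.61 F1532
G1 X148.76 Y142.73
G1 X359.21 Y170.79
M5
G0 X297.72 Y145.00
M3 S559
G1 X277.85 Y115.68 F1532
G1 X55.09 Y20.06
G1 X106.43 Y88.17
G1 X164.56 Y27.28
G1 X297.72 Y145.00
M5
G0 X0.00 Y0.00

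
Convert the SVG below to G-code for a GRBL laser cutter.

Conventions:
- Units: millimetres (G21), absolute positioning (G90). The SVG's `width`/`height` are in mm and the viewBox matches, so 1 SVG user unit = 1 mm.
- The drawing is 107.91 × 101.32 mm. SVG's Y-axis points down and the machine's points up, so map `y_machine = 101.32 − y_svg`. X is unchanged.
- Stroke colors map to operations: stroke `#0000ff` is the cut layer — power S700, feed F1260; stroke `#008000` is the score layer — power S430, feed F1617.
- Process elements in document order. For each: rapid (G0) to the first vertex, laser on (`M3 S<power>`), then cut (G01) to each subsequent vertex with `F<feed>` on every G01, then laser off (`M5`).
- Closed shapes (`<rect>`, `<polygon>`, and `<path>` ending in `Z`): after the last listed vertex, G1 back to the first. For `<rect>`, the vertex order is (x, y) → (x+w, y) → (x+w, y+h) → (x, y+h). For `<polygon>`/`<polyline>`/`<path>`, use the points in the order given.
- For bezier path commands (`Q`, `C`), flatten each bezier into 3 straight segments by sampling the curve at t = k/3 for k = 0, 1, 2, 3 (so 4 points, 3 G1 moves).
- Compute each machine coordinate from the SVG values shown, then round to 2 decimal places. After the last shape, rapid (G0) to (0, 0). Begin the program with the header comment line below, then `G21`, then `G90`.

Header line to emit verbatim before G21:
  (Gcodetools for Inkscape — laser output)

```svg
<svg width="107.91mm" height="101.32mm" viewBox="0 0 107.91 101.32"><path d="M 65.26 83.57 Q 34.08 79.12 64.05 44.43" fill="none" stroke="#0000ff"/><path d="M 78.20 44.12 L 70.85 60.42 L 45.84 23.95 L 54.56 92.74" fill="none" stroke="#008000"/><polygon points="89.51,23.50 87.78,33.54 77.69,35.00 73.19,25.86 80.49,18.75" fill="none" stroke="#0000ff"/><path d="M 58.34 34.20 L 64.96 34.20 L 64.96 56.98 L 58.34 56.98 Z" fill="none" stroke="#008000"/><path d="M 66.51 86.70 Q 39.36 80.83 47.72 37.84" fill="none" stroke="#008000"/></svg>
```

viewBox `0 0 107.91 101.32` with mm width/height → 1 unit = 1 mm. Flip: y_m = 101.32 − y_svg.

**Shape 1** — `<path>` quadratic bezier, stroke `#0000ff` → cut (S700, F1260). Control points (SVG): P0=(65.26,83.57), P1=(34.08,79.12), P2=(64.05,44.43); sampled at t=k/3. Machine vertices: (65.26,17.75) → (51.27,24.08) → (50.86,37.12) → (64.05,56.89). Open path.

**Shape 2** — `<path>` open polyline, stroke `#008000` → score (S430, F1617). Machine vertices: (78.20,57.20) → (70.85,40.90) → (45.84,77.37) → (54.56,8.58). Open path.

**Shape 3** — `<polygon>` regular polygon, stroke `#0000ff` → cut (S700, F1260). Machine vertices: (89.51,77.82) → (87.78,67.78) → (77.69,66.32) → (73.19,75.46) → (80.49,82.57) → (89.51,77.82). Closed: final G1 returns to the first vertex.

**Shape 4** — `<path>` rectangle, stroke `#008000` → score (S430, F1617). Machine vertices: (58.34,67.12) → (64.96,67.12) → (64.96,44.34) → (58.34,44.34) → (58.34,67.12). Closed: final G1 returns to the first vertex.

**Shape 5** — `<path>` quadratic bezier, stroke `#008000` → score (S430, F1617). Control points (SVG): P0=(66.51,86.70), P1=(39.36,80.83), P2=(47.72,37.84); sampled at t=k/3. Machine vertices: (66.51,14.62) → (52.36,22.66) → (46.09,38.94) → (47.72,63.48). Open path.

(Gcodetools for Inkscape — laser output)
G21
G90
G0 X65.26 Y17.75
M3 S700
G01 X51.27 Y24.08 F1260
G01 X50.86 Y37.12 F1260
G01 X64.05 Y56.89 F1260
M5
G0 X78.20 Y57.20
M3 S430
G01 X70.85 Y40.90 F1617
G01 X45.84 Y77.37 F1617
G01 X54.56 Y8.58 F1617
M5
G0 X89.51 Y77.82
M3 S700
G01 X87.78 Y67.78 F1260
G01 X77.69 Y66.32 F1260
G01 X73.19 Y75.46 F1260
G01 X80.49 Y82.57 F1260
G01 X89.51 Y77.82 F1260
M5
G0 X58.34 Y67.12
M3 S430
G01 X64.96 Y67.12 F1617
G01 X64.96 Y44.34 F1617
G01 X58.34 Y44.34 F1617
G01 X58.34 Y67.12 F1617
M5
G0 X66.51 Y14.62
M3 S430
G01 X52.36 Y22.66 F1617
G01 X46.09 Y38.94 F1617
G01 X47.72 Y63.48 F1617
M5
G0 X0.00 Y0.00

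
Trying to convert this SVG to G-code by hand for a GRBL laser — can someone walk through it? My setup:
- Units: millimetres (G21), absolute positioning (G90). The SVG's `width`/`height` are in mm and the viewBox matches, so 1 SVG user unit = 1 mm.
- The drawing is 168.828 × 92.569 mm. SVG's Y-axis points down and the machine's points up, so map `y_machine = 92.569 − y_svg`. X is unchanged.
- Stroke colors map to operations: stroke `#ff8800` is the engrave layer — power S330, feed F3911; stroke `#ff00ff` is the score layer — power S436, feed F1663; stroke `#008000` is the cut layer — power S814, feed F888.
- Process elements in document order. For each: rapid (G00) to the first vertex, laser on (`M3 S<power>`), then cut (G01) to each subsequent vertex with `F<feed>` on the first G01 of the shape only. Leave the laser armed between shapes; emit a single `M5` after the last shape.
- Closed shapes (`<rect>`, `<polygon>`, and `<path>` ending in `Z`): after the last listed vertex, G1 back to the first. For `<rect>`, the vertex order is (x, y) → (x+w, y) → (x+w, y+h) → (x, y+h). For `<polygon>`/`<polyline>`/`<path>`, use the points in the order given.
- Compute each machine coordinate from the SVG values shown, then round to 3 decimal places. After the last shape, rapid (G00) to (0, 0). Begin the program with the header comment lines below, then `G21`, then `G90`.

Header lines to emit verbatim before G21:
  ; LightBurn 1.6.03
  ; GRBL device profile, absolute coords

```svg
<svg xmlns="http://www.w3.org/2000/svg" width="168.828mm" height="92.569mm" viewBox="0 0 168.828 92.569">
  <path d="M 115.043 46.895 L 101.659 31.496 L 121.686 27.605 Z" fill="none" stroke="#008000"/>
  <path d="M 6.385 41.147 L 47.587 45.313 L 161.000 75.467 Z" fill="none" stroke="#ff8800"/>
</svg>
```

; LightBurn 1.6.03
; GRBL device profile, absolute coords
G21
G90
G00 X115.043 Y45.674
M3 S814
G01 X101.659 Y61.073 F888
G01 X121.686 Y64.964
G01 X115.043 Y45.674
G00 X6.385 Y51.422
M3 S330
G01 X47.587 Y47.256 F3911
G01 X161.000 Y17.102
G01 X6.385 Y51.422
M5
G00 X0.000 Y0.000

Since the viewBox matches the mm dimensions, user units are millimetres directly. The only transform is the Y-flip y_m = 92.569 − y_svg.

Shape 1 is a regular polygon drawn with `<path>`. Its stroke #008000 means cut at S814, F888. After flipping Y the toolpath is (115.043,45.674) → (101.659,61.073) → (121.686,64.964) → (115.043,45.674), returning to the start.

Shape 2 is a closed polygon drawn with `<path>`. Its stroke #ff8800 means engrave at S330, F3911. After flipping Y the toolpath is (6.385,51.422) → (47.587,47.256) → (161.000,17.102) → (6.385,51.422), returning to the start.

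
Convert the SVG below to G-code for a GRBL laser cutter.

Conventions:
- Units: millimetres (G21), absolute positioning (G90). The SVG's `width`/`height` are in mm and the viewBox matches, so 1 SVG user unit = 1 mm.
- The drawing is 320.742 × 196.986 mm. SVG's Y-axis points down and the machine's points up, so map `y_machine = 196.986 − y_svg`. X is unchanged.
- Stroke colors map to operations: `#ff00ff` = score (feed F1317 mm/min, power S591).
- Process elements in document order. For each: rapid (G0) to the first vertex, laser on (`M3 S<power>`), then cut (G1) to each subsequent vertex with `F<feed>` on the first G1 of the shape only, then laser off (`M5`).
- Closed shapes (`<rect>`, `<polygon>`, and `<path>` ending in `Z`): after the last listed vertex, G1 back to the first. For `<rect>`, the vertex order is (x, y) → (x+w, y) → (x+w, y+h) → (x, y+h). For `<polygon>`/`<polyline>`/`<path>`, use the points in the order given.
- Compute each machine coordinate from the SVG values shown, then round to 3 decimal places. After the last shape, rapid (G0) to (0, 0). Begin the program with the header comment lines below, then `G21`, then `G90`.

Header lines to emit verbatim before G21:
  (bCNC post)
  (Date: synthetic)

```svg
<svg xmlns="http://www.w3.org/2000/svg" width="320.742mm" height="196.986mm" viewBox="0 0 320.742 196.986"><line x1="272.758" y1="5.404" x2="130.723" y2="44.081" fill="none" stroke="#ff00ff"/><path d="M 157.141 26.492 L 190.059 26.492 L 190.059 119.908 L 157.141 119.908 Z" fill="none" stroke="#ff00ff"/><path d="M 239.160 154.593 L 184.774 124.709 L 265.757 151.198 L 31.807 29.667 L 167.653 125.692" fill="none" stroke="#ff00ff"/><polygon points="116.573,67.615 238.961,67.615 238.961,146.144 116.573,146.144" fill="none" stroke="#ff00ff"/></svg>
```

Since the viewBox matches the mm dimensions, user units are millimetres directly. The only transform is the Y-flip y_m = 196.986 − y_svg.

Shape 1 is a line segment drawn with `<line>`. Its stroke #ff00ff means score at S591, F1317. After flipping Y the toolpath is (272.758,191.582) → (130.723,152.905).

Shape 2 is a rectangle drawn with `<path>`. Its stroke #ff00ff means score at S591, F1317. After flipping Y the toolpath is (157.141,170.494) → (190.059,170.494) → (190.059,77.078) → (157.141,77.078) → (157.141,170.494), returning to the start.

Shape 3 is a open polyline drawn with `<path>`. Its stroke #ff00ff means score at S591, F1317. After flipping Y the toolpath is (239.160,42.393) → (184.774,72.277) → (265.757,45.788) → (31.807,167.319) → (167.653,71.294).

Shape 4 is a rectangle drawn with `<polygon>`. Its stroke #ff00ff means score at S591, F1317. After flipping Y the toolpath is (116.573,129.371) → (238.961,129.371) → (238.961,50.842) → (116.573,50.842) → (116.573,129.371), returning to the start.

(bCNC post)
(Date: synthetic)
G21
G90
G0 X272.758 Y191.582
M3 S591
G1 X130.723 Y152.905 F1317
M5
G0 X157.141 Y170.494
M3 S591
G1 X190.059 Y170.494 F1317
G1 X190.059 Y77.078
G1 X157.141 Y77.078
G1 X157.141 Y170.494
M5
G0 X239.160 Y42.393
M3 S591
G1 X184.774 Y72.277 F1317
G1 X265.757 Y45.788
G1 X31.807 Y167.319
G1 X167.653 Y71.294
M5
G0 X116.573 Y129.371
M3 S591
G1 X238.961 Y129.371 F1317
G1 X238.961 Y50.842
G1 X116.573 Y50.842
G1 X116.573 Y129.371
M5
G0 X0.000 Y0.000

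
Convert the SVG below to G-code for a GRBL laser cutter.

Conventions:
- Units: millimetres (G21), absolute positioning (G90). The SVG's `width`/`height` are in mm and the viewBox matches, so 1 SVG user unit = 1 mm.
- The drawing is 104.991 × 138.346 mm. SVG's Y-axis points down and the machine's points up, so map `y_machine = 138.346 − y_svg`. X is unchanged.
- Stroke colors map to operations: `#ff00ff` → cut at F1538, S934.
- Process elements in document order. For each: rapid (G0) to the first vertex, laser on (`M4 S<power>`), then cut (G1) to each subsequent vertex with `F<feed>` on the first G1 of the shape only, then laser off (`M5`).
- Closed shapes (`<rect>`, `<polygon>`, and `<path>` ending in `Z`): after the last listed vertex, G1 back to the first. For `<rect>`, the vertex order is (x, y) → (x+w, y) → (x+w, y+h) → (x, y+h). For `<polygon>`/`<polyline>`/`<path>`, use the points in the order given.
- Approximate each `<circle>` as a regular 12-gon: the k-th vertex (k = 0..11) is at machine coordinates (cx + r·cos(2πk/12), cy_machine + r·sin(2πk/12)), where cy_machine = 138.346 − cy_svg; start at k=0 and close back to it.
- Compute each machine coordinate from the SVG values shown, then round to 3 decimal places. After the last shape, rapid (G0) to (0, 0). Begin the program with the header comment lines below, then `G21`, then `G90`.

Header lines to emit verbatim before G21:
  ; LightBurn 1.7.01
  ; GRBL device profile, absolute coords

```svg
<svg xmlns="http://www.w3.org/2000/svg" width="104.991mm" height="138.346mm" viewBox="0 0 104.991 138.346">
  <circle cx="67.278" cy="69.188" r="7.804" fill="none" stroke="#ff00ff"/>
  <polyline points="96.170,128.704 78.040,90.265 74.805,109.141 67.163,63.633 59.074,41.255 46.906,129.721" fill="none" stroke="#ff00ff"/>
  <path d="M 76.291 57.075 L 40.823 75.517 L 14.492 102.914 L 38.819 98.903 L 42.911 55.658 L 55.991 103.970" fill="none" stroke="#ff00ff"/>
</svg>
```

; LightBurn 1.7.01
; GRBL device profile, absolute coords
G21
G90
G0 X75.082 Y69.158
M4 S934
G1 X74.036 Y73.060 F1538
G1 X71.180 Y75.916
G1 X67.278 Y76.962
G1 X63.376 Y75.916
G1 X60.520 Y73.060
G1 X59.474 Y69.158
G1 X60.520 Y65.256
G1 X63.376 Y62.400
G1 X67.278 Y61.354
G1 X71.180 Y62.400
G1 X74.036 Y65.256
G1 X75.082 Y69.158
M5
G0 X96.170 Y9.642
M4 S934
G1 X78.040 Y48.081 F1538
G1 X74.805 Y29.205
G1 X67.163 Y74.713
G1 X59.074 Y97.091
G1 X46.906 Y8.625
M5
G0 X76.291 Y81.271
M4 S934
G1 X40.823 Y62.829 F1538
G1 X14.492 Y35.432
G1 X38.819 Y39.443
G1 X42.911 Y82.688
G1 X55.991 Y34.376
M5
G0 X0.000 Y0.000

viewBox `0 0 104.991 138.346` with mm width/height → 1 unit = 1 mm. Flip: y_m = 138.346 − y_svg.

**Shape 1** — `<circle>` circle, stroke `#ff00ff` → cut (S934, F1538). Machine vertices: (75.082,69.158) → (74.036,73.060) → (71.180,75.916) → (67.278,76.962) → (63.376,75.916) → (60.520,73.060) → (59.474,69.158) → (60.520,65.256) → (63.376,62.400) → (67.278,61.354) → (71.180,62.400) → (74.036,65.256) → (75.082,69.158). Closed: final G1 returns to the first vertex.

**Shape 2** — `<polyline>` open polyline, stroke `#ff00ff` → cut (S934, F1538). Machine vertices: (96.170,9.642) → (78.040,48.081) → (74.805,29.205) → (67.163,74.713) → (59.074,97.091) → (46.906,8.625). Open path.

**Shape 3** — `<path>` open polyline, stroke `#ff00ff` → cut (S934, F1538). Machine vertices: (76.291,81.271) → (40.823,62.829) → (14.492,35.432) → (38.819,39.443) → (42.911,82.688) → (55.991,34.376). Open path.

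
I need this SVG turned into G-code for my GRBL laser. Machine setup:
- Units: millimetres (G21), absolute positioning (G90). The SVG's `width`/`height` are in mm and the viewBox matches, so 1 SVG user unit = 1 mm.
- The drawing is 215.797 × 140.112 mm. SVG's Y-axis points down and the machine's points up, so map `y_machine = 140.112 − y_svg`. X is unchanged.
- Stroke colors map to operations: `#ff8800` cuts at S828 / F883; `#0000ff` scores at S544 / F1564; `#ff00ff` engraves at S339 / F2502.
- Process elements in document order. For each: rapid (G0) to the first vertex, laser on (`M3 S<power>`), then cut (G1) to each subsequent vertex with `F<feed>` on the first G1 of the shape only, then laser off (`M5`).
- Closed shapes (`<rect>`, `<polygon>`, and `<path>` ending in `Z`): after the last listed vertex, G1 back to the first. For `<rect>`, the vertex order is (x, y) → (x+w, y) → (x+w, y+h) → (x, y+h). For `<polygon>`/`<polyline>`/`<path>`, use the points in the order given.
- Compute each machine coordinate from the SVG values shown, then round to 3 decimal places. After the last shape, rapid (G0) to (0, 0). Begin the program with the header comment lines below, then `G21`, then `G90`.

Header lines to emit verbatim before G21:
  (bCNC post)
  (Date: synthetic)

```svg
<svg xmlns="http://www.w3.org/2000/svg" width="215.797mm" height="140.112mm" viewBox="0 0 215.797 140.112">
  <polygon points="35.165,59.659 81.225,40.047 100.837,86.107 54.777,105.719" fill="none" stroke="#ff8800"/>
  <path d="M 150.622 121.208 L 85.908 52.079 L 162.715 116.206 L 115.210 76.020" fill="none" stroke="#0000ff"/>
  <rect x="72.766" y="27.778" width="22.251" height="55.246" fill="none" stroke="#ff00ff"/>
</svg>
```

(bCNC post)
(Date: synthetic)
G21
G90
G0 X35.165 Y80.453
M3 S828
G1 X81.225 Y100.065 F883
G1 X100.837 Y54.005
G1 X54.777 Y34.393
G1 X35.165 Y80.453
M5
G0 X150.622 Y18.904
M3 S544
G1 X85.908 Y88.033 F1564
G1 X162.715 Y23.906
G1 X115.210 Y64.092
M5
G0 X72.766 Y112.334
M3 S339
G1 X95.017 Y112.334 F2502
G1 X95.017 Y57.088
G1 X72.766 Y57.088
G1 X72.766 Y112.334
M5
G0 X0.000 Y0.000

1 u = 1 mm; y_m = 140.112 − y.

[1] `<polygon>` regular polygon, #ff8800→cut S828 F883: (35.165,80.453) → (81.225,100.065) → (100.837,54.005) → (54.777,34.393) → (35.165,80.453) (closed)

[2] `<path>` open polyline, #0000ff→score S544 F1564: (150.622,18.904) → (85.908,88.033) → (162.715,23.906) → (115.210,64.092)

[3] `<rect>` rectangle, #ff00ff→engrave S339 F2502: (72.766,112.334) → (95.017,112.334) → (95.017,57.088) → (72.766,57.088) → (72.766,112.334) (closed)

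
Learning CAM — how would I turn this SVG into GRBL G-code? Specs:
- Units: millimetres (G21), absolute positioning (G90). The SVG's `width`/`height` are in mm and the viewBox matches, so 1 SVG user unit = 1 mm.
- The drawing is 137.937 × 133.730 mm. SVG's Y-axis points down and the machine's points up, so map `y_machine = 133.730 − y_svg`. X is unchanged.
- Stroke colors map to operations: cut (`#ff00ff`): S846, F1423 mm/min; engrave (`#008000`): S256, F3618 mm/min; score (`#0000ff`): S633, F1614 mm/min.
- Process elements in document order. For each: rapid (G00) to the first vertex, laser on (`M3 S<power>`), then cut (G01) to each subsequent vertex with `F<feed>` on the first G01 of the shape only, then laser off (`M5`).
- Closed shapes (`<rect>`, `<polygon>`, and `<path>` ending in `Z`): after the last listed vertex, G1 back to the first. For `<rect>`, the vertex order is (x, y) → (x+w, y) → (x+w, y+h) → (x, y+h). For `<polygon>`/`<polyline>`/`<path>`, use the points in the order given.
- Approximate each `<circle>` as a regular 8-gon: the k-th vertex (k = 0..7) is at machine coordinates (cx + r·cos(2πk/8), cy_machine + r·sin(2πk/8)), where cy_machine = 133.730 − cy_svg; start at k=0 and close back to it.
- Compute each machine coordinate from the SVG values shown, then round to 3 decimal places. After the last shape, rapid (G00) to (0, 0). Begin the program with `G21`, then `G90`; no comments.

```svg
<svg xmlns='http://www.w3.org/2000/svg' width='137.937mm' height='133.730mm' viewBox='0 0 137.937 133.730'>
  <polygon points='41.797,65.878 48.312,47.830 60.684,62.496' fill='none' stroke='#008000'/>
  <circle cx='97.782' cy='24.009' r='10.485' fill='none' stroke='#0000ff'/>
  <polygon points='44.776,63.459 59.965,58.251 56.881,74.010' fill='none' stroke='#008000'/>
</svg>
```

G21
G90
G00 X41.797 Y67.852
M3 S256
G01 X48.312 Y85.900 F3618
G01 X60.684 Y71.234
G01 X41.797 Y67.852
M5
G00 X108.267 Y109.721
M3 S633
G01 X105.196 Y117.135 F1614
G01 X97.782 Y120.206
G01 X90.368 Y117.135
G01 X87.297 Y109.721
G01 X90.368 Y102.307
G01 X97.782 Y99.236
G01 X105.196 Y102.307
G01 X108.267 Y109.721
M5
G00 X44.776 Y70.271
M3 S256
G01 X59.965 Y75.479 F3618
G01 X56.881 Y59.720
G01 X44.776 Y70.271
M5
G00 X0.000 Y0.000

Since the viewBox matches the mm dimensions, user units are millimetres directly. The only transform is the Y-flip y_m = 133.730 − y_svg.

Shape 1 is a regular polygon drawn with `<polygon>`. Its stroke #008000 means engrave at S256, F3618. After flipping Y the toolpath is (41.797,67.852) → (48.312,85.900) → (60.684,71.234) → (41.797,67.852), returning to the start.

Shape 2 is a circle drawn with `<circle>`. Its stroke #0000ff means score at S633, F1614. After flipping Y the toolpath is (108.267,109.721) → (105.196,117.135) → (97.782,120.206) → (90.368,117.135) → (87.297,109.721) → (90.368,102.307) → (97.782,99.236) → (105.196,102.307) → (108.267,109.721), returning to the start.

Shape 3 is a regular polygon drawn with `<polygon>`. Its stroke #008000 means engrave at S256, F3618. After flipping Y the toolpath is (44.776,70.271) → (59.965,75.479) → (56.881,59.720) → (44.776,70.271), returning to the start.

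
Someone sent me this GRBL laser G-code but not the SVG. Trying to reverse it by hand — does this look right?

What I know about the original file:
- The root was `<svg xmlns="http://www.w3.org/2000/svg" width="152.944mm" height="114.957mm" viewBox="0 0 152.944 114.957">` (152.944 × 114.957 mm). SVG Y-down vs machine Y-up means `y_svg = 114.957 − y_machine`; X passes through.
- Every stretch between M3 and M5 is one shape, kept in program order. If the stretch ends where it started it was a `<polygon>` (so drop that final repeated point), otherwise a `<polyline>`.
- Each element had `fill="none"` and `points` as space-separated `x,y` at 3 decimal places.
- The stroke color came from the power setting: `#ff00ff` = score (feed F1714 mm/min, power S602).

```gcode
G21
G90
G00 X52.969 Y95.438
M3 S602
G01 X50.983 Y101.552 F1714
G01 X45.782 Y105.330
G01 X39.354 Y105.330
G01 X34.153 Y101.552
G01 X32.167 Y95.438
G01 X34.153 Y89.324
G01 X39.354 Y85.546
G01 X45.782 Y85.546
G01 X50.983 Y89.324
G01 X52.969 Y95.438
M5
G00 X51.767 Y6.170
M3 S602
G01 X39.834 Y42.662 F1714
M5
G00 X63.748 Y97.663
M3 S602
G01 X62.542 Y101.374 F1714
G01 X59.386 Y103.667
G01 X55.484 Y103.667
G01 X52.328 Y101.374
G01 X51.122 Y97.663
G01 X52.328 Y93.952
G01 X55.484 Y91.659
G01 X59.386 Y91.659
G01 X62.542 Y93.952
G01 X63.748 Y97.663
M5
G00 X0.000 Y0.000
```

y_svg = 114.957 − y_m. Every run uses S602, so all elements get stroke `#ff00ff` (score).

[1] closed run; points: 52.969,19.519 50.983,13.405 45.782,9.627 39.354,9.627 34.153,13.405 32.167,19.519 34.153,25.633 39.354,29.411 45.782,29.411 50.983,25.633

[2] open run; points: 51.767,108.787 39.834,72.295

[3] closed run; points: 63.748,17.294 62.542,13.583 59.386,11.290 55.484,11.290 52.328,13.583 51.122,17.294 52.328,21.005 55.484,23.298 59.386,23.298 62.542,21.005

<svg xmlns="http://www.w3.org/2000/svg" width="152.944mm" height="114.957mm" viewBox="0 0 152.944 114.957">
  <polygon points="52.969,19.519 50.983,13.405 45.782,9.627 39.354,9.627 34.153,13.405 32.167,19.519 34.153,25.633 39.354,29.411 45.782,29.411 50.983,25.633" fill="none" stroke="#ff00ff"/>
  <polyline points="51.767,108.787 39.834,72.295" fill="none" stroke="#ff00ff"/>
  <polygon points="63.748,17.294 62.542,13.583 59.386,11.290 55.484,11.290 52.328,13.583 51.122,17.294 52.328,21.005 55.484,23.298 59.386,23.298 62.542,21.005" fill="none" stroke="#ff00ff"/>
</svg>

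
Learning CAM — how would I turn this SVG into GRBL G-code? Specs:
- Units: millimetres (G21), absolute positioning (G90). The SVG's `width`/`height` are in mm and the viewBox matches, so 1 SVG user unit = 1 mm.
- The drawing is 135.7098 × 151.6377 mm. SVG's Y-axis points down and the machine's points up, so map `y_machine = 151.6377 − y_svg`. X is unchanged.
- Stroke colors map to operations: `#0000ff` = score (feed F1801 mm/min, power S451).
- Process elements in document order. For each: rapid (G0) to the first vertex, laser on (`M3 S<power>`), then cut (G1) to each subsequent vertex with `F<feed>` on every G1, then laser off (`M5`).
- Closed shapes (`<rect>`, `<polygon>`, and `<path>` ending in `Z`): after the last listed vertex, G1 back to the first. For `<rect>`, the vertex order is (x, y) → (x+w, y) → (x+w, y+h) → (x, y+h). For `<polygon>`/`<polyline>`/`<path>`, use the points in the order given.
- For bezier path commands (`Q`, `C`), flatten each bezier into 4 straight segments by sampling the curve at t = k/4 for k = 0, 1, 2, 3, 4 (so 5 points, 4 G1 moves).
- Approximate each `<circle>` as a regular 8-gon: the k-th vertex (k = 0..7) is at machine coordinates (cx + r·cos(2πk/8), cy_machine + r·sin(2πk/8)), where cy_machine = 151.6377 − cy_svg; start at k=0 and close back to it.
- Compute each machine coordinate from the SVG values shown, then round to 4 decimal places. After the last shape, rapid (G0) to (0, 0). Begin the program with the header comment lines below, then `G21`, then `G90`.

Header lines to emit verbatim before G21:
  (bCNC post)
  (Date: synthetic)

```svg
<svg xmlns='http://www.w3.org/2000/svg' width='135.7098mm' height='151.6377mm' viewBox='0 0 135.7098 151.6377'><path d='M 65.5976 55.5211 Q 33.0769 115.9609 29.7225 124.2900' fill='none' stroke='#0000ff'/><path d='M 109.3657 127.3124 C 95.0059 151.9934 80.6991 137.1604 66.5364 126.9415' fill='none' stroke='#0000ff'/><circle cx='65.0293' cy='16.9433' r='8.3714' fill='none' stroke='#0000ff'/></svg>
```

(bCNC post)
(Date: synthetic)
G21
G90
G0 X65.5976 Y96.1166
M3 S451
G1 X51.1601 Y69.1536 F1801
G1 X40.3685 Y48.7045 F1801
G1 X33.2226 Y34.7692 F1801
G1 X29.7225 Y27.3477 F1801
M5
G0 X109.3657 Y24.3253
M3 S451
G1 X98.6072 Y12.5339 F1801
G1 X87.8771 Y11.4233 F1801
G1 X77.1840 Y16.8564 F1801
G1 X66.5364 Y24.6962 F1801
M5
G0 X73.4007 Y134.6944
M3 S451
G1 X70.9488 Y140.6139 F1801
G1 X65.0293 Y143.0658 F1801
G1 X59.1098 Y140.6139 F1801
G1 X56.6579 Y134.6944 F1801
G1 X59.1098 Y128.7749 F1801
G1 X65.0293 Y126.3230 F1801
G1 X70.9488 Y128.7749 F1801
G1 X73.4007 Y134.6944 F1801
M5
G0 X0.0000 Y0.0000

1 u = 1 mm; y_m = 151.6377 − y.

[1] `<path>` quadratic bezier, #0000ff→score S451 F1801: (65.5976,96.1166) → (51.1601,69.1536) → (40.3685,48.7045) → (33.2226,34.7692) → (29.7225,27.3477)

[2] `<path>` cubic bezier, #0000ff→score S451 F1801: (109.3657,24.3253) → (98.6072,12.5339) → (87.8771,11.4233) → (77.1840,16.8564) → (66.5364,24.6962)

[3] `<circle>` circle, #0000ff→score S451 F1801: (73.4007,134.6944) → (70.9488,140.6139) → (65.0293,143.0658) → (59.1098,140.6139) → (56.6579,134.6944) → (59.1098,128.7749) → (65.0293,126.3230) → (70.9488,128.7749) → (73.4007,134.6944) (closed)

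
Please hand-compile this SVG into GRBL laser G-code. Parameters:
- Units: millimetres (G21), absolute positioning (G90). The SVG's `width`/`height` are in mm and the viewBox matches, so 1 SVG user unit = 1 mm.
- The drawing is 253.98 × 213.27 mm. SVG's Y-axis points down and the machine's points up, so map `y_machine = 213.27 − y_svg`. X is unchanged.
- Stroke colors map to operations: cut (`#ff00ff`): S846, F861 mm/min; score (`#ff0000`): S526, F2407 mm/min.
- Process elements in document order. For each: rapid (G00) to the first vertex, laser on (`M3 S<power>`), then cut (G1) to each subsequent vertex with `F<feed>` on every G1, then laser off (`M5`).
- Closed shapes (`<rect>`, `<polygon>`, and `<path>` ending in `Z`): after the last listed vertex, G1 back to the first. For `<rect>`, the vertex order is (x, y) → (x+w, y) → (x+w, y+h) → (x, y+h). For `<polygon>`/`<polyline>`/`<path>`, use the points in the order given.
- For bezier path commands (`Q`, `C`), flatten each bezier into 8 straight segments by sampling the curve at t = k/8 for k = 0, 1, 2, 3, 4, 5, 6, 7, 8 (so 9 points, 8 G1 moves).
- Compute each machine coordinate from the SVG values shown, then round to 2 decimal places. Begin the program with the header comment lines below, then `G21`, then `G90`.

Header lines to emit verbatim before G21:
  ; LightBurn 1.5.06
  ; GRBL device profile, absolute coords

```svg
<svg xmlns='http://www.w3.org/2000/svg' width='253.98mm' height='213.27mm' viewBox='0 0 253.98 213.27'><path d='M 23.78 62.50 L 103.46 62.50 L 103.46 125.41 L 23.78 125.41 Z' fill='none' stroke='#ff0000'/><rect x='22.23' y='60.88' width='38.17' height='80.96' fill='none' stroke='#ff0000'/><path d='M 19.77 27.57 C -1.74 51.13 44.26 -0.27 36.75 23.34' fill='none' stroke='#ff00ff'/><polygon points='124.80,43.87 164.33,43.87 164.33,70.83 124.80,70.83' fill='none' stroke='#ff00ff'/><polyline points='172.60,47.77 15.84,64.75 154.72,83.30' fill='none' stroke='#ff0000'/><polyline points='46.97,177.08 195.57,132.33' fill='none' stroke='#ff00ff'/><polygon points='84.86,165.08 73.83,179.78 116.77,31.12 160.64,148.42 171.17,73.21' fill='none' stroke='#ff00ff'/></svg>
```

; LightBurn 1.5.06
; GRBL device profile, absolute coords
G21
G90
G00 X23.78 Y150.77
M3 S526
G1 X103.46 Y150.77 F2407
G1 X103.46 Y87.86 F2407
G1 X23.78 Y87.86 F2407
G1 X23.78 Y150.77 F2407
M5
G00 X22.23 Y152.39
M3 S526
G1 X60.40 Y152.39 F2407
G1 X60.40 Y71.43 F2407
G1 X22.23 Y71.43 F2407
G1 X22.23 Y152.39 F2407
M5
G00 X19.77 Y185.70
M3 S846
G1 X14.63 Y180.09 F861
G1 X14.40 Y179.74 F861
G1 X17.67 Y182.91 F861
G1 X23.01 Y187.83 F861
G1 X29.01 Y192.75 F861
G1 X34.24 Y195.92 F861
G1 X37.29 Y195.56 F861
G1 X36.75 Y189.93 F861
M5
G00 X124.80 Y169.40
M3 S846
G1 X164.33 Y169.40 F861
G1 X164.33 Y142.44 F861
G1 X124.80 Y142.44 F861
G1 X124.80 Y169.40 F861
M5
G00 X172.60 Y165.50
M3 S526
G1 X15.84 Y148.52 F2407
G1 X154.72 Y129.97 F2407
M5
G00 X46.97 Y36.19
M3 S846
G1 X195.57 Y80.94 F861
M5
G00 X84.86 Y48.19
M3 S846
G1 X73.83 Y33.49 F861
G1 X116.77 Y182.15 F861
G1 X160.64 Y64.85 F861
G1 X171.17 Y140.06 F861
G1 X84.86 Y48.19 F861
M5

1 u = 1 mm; y_m = 213.27 − y.

[1] `<path>` rectangle, #ff0000→score S526 F2407: (23.78,150.77) → (103.46,150.77) → (103.46,87.86) → (23.78,87.86) → (23.78,150.77) (closed)

[2] `<rect>` rectangle, #ff0000→score S526 F2407: (22.23,152.39) → (60.40,152.39) → (60.40,71.43) → (22.23,71.43) → (22.23,152.39) (closed)

[3] `<path>` cubic bezier, #ff00ff→cut S846 F861: (19.77,185.70) → (14.63,180.09) → (14.40,179.74) → (17.67,182.91) → (23.01,187.83) → (29.01,192.75) → (34.24,195.92) → (37.29,195.56) → (36.75,189.93)

[4] `<polygon>` rectangle, #ff00ff→cut S846 F861: (124.80,169.40) → (164.33,169.40) → (164.33,142.44) → (124.80,142.44) → (124.80,169.40) (closed)

[5] `<polyline>` open polyline, #ff0000→score S526 F2407: (172.60,165.50) → (15.84,148.52) → (154.72,129.97)

[6] `<polyline>` line segment, #ff00ff→cut S846 F861: (46.97,36.19) → (195.57,80.94)

[7] `<polygon>` closed polygon, #ff00ff→cut S846 F861: (84.86,48.19) → (73.83,33.49) → (116.77,182.15) → (160.64,64.85) → (171.17,140.06) → (84.86,48.19) (closed)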